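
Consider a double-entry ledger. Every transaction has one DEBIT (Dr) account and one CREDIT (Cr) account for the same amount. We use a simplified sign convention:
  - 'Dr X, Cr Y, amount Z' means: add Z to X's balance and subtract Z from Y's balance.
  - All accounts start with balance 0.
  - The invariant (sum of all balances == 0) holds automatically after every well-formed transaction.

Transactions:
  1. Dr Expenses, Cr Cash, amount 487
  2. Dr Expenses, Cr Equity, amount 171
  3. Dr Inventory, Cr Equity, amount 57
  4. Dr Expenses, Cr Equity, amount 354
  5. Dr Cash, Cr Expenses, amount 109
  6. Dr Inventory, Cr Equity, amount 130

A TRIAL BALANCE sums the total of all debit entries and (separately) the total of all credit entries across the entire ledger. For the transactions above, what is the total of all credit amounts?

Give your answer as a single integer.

Answer: 1308

Derivation:
Txn 1: credit+=487
Txn 2: credit+=171
Txn 3: credit+=57
Txn 4: credit+=354
Txn 5: credit+=109
Txn 6: credit+=130
Total credits = 1308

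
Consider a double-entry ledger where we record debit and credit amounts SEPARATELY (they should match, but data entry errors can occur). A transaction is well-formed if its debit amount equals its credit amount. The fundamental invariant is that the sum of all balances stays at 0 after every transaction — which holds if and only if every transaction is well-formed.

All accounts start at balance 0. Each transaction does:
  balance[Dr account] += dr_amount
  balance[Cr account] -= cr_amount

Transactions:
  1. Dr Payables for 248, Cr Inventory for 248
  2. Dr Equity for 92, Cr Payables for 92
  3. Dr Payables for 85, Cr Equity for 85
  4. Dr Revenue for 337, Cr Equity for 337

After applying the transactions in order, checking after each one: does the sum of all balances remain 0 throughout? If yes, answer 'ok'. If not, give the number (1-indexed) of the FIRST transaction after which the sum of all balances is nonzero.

Answer: ok

Derivation:
After txn 1: dr=248 cr=248 sum_balances=0
After txn 2: dr=92 cr=92 sum_balances=0
After txn 3: dr=85 cr=85 sum_balances=0
After txn 4: dr=337 cr=337 sum_balances=0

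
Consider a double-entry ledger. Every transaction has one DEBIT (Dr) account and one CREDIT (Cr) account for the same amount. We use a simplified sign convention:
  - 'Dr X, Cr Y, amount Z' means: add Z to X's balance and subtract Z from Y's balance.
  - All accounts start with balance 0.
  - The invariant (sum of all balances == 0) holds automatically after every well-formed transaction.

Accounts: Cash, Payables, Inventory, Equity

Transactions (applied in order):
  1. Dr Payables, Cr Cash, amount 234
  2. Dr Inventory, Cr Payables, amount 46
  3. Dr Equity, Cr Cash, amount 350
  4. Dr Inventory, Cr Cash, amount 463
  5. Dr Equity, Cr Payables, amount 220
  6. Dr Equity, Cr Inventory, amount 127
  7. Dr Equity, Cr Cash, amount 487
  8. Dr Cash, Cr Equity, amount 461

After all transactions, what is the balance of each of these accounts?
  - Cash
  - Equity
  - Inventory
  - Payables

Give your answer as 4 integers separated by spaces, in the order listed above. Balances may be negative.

Answer: -1073 723 382 -32

Derivation:
After txn 1 (Dr Payables, Cr Cash, amount 234): Cash=-234 Payables=234
After txn 2 (Dr Inventory, Cr Payables, amount 46): Cash=-234 Inventory=46 Payables=188
After txn 3 (Dr Equity, Cr Cash, amount 350): Cash=-584 Equity=350 Inventory=46 Payables=188
After txn 4 (Dr Inventory, Cr Cash, amount 463): Cash=-1047 Equity=350 Inventory=509 Payables=188
After txn 5 (Dr Equity, Cr Payables, amount 220): Cash=-1047 Equity=570 Inventory=509 Payables=-32
After txn 6 (Dr Equity, Cr Inventory, amount 127): Cash=-1047 Equity=697 Inventory=382 Payables=-32
After txn 7 (Dr Equity, Cr Cash, amount 487): Cash=-1534 Equity=1184 Inventory=382 Payables=-32
After txn 8 (Dr Cash, Cr Equity, amount 461): Cash=-1073 Equity=723 Inventory=382 Payables=-32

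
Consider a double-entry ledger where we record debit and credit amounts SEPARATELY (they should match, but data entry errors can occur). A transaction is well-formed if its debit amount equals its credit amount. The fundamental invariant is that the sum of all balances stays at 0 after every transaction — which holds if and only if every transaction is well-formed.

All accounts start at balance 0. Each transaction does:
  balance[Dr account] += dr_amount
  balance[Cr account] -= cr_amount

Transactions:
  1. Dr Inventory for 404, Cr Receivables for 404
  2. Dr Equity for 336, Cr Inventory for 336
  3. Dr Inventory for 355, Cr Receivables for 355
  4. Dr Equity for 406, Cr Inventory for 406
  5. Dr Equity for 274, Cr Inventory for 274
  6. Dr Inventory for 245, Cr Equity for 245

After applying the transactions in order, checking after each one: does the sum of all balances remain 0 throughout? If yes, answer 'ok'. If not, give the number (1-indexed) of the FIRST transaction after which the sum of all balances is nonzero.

Answer: ok

Derivation:
After txn 1: dr=404 cr=404 sum_balances=0
After txn 2: dr=336 cr=336 sum_balances=0
After txn 3: dr=355 cr=355 sum_balances=0
After txn 4: dr=406 cr=406 sum_balances=0
After txn 5: dr=274 cr=274 sum_balances=0
After txn 6: dr=245 cr=245 sum_balances=0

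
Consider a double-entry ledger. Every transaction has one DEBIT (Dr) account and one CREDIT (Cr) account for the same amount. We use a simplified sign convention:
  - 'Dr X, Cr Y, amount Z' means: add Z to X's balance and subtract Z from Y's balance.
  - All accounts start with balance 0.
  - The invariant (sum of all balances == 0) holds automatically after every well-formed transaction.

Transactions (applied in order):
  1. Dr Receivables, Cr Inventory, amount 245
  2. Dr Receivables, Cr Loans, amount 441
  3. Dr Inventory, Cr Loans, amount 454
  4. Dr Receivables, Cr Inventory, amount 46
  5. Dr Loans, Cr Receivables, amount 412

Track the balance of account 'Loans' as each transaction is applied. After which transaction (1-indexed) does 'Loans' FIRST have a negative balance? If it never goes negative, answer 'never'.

Answer: 2

Derivation:
After txn 1: Loans=0
After txn 2: Loans=-441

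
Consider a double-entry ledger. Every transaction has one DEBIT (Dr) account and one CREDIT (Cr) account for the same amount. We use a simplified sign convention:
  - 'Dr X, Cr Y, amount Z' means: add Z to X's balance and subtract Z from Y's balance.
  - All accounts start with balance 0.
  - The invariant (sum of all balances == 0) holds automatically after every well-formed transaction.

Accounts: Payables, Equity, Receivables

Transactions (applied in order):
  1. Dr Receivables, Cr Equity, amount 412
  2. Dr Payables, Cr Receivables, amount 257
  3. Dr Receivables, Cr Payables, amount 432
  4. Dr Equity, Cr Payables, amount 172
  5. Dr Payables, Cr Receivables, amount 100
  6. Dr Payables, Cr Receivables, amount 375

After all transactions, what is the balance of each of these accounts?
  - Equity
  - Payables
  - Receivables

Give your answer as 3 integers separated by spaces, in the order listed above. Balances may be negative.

After txn 1 (Dr Receivables, Cr Equity, amount 412): Equity=-412 Receivables=412
After txn 2 (Dr Payables, Cr Receivables, amount 257): Equity=-412 Payables=257 Receivables=155
After txn 3 (Dr Receivables, Cr Payables, amount 432): Equity=-412 Payables=-175 Receivables=587
After txn 4 (Dr Equity, Cr Payables, amount 172): Equity=-240 Payables=-347 Receivables=587
After txn 5 (Dr Payables, Cr Receivables, amount 100): Equity=-240 Payables=-247 Receivables=487
After txn 6 (Dr Payables, Cr Receivables, amount 375): Equity=-240 Payables=128 Receivables=112

Answer: -240 128 112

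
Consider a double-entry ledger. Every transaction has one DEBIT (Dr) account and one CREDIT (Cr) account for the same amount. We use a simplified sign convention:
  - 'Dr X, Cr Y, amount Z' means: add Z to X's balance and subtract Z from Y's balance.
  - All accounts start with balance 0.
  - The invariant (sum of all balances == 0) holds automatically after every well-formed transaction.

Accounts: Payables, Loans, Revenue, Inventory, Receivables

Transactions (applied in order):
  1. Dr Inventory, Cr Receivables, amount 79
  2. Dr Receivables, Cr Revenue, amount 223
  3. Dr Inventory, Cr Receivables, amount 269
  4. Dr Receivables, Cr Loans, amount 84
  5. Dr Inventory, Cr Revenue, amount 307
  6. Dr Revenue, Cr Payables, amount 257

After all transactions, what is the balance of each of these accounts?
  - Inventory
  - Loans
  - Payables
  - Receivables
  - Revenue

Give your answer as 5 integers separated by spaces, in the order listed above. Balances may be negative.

After txn 1 (Dr Inventory, Cr Receivables, amount 79): Inventory=79 Receivables=-79
After txn 2 (Dr Receivables, Cr Revenue, amount 223): Inventory=79 Receivables=144 Revenue=-223
After txn 3 (Dr Inventory, Cr Receivables, amount 269): Inventory=348 Receivables=-125 Revenue=-223
After txn 4 (Dr Receivables, Cr Loans, amount 84): Inventory=348 Loans=-84 Receivables=-41 Revenue=-223
After txn 5 (Dr Inventory, Cr Revenue, amount 307): Inventory=655 Loans=-84 Receivables=-41 Revenue=-530
After txn 6 (Dr Revenue, Cr Payables, amount 257): Inventory=655 Loans=-84 Payables=-257 Receivables=-41 Revenue=-273

Answer: 655 -84 -257 -41 -273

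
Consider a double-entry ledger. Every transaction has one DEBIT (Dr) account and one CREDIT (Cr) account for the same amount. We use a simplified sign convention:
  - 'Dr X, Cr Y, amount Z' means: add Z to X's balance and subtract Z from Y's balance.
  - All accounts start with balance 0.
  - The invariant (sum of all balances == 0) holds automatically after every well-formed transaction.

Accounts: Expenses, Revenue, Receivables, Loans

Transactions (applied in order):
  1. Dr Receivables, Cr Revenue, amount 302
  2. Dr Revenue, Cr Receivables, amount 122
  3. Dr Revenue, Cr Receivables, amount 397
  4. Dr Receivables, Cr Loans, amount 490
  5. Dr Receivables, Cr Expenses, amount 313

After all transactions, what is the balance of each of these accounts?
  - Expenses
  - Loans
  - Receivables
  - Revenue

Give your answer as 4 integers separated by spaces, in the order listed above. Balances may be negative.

After txn 1 (Dr Receivables, Cr Revenue, amount 302): Receivables=302 Revenue=-302
After txn 2 (Dr Revenue, Cr Receivables, amount 122): Receivables=180 Revenue=-180
After txn 3 (Dr Revenue, Cr Receivables, amount 397): Receivables=-217 Revenue=217
After txn 4 (Dr Receivables, Cr Loans, amount 490): Loans=-490 Receivables=273 Revenue=217
After txn 5 (Dr Receivables, Cr Expenses, amount 313): Expenses=-313 Loans=-490 Receivables=586 Revenue=217

Answer: -313 -490 586 217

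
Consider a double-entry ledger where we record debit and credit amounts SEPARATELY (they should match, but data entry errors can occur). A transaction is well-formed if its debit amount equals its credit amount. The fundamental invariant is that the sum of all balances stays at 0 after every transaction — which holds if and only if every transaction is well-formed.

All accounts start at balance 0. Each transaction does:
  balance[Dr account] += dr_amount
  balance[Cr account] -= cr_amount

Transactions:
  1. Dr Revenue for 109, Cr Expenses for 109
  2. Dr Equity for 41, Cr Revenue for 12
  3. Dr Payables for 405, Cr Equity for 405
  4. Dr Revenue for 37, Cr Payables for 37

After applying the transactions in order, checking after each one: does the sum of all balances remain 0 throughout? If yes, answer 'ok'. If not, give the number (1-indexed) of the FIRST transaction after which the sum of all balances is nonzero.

Answer: 2

Derivation:
After txn 1: dr=109 cr=109 sum_balances=0
After txn 2: dr=41 cr=12 sum_balances=29
After txn 3: dr=405 cr=405 sum_balances=29
After txn 4: dr=37 cr=37 sum_balances=29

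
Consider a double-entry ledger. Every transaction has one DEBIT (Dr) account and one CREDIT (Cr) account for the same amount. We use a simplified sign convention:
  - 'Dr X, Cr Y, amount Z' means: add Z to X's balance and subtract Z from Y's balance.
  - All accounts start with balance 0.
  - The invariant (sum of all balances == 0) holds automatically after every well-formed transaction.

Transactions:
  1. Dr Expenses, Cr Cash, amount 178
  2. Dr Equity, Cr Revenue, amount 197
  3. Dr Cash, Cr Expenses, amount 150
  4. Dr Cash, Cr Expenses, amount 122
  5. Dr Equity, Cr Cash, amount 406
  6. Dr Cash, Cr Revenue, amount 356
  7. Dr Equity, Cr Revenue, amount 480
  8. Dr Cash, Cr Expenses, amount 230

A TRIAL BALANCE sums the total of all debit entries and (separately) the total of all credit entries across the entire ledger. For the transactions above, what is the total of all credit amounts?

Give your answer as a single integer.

Answer: 2119

Derivation:
Txn 1: credit+=178
Txn 2: credit+=197
Txn 3: credit+=150
Txn 4: credit+=122
Txn 5: credit+=406
Txn 6: credit+=356
Txn 7: credit+=480
Txn 8: credit+=230
Total credits = 2119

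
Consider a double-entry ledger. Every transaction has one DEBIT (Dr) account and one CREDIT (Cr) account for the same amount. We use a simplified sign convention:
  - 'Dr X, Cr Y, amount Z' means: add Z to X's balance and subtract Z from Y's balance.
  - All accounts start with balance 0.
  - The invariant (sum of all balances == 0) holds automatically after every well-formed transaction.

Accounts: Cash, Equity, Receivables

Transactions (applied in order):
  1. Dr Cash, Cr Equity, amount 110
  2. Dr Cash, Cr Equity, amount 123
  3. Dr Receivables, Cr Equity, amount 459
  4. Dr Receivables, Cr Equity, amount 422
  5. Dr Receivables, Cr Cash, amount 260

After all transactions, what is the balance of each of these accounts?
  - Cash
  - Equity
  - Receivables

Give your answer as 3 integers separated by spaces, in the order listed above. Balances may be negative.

After txn 1 (Dr Cash, Cr Equity, amount 110): Cash=110 Equity=-110
After txn 2 (Dr Cash, Cr Equity, amount 123): Cash=233 Equity=-233
After txn 3 (Dr Receivables, Cr Equity, amount 459): Cash=233 Equity=-692 Receivables=459
After txn 4 (Dr Receivables, Cr Equity, amount 422): Cash=233 Equity=-1114 Receivables=881
After txn 5 (Dr Receivables, Cr Cash, amount 260): Cash=-27 Equity=-1114 Receivables=1141

Answer: -27 -1114 1141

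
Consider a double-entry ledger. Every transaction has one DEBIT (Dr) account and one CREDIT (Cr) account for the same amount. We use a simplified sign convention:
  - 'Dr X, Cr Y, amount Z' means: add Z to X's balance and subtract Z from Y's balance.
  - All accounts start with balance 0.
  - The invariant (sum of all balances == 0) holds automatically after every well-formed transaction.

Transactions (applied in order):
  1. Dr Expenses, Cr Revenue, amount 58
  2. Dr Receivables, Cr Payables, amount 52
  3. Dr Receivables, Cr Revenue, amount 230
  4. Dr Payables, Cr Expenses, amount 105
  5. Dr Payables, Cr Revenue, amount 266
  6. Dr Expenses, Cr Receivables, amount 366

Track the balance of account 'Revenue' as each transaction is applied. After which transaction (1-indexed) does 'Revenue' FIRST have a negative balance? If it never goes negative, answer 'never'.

Answer: 1

Derivation:
After txn 1: Revenue=-58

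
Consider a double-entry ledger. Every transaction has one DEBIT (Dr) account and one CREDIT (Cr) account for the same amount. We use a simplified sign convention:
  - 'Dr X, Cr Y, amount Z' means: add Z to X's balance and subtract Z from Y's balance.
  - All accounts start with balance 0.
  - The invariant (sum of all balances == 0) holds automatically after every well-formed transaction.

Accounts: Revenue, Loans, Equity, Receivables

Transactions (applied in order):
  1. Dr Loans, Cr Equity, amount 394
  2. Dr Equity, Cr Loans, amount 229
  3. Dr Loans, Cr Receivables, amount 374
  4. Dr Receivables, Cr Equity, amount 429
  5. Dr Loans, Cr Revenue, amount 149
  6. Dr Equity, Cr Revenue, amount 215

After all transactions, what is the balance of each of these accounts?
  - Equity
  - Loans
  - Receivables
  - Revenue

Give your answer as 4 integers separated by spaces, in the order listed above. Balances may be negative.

Answer: -379 688 55 -364

Derivation:
After txn 1 (Dr Loans, Cr Equity, amount 394): Equity=-394 Loans=394
After txn 2 (Dr Equity, Cr Loans, amount 229): Equity=-165 Loans=165
After txn 3 (Dr Loans, Cr Receivables, amount 374): Equity=-165 Loans=539 Receivables=-374
After txn 4 (Dr Receivables, Cr Equity, amount 429): Equity=-594 Loans=539 Receivables=55
After txn 5 (Dr Loans, Cr Revenue, amount 149): Equity=-594 Loans=688 Receivables=55 Revenue=-149
After txn 6 (Dr Equity, Cr Revenue, amount 215): Equity=-379 Loans=688 Receivables=55 Revenue=-364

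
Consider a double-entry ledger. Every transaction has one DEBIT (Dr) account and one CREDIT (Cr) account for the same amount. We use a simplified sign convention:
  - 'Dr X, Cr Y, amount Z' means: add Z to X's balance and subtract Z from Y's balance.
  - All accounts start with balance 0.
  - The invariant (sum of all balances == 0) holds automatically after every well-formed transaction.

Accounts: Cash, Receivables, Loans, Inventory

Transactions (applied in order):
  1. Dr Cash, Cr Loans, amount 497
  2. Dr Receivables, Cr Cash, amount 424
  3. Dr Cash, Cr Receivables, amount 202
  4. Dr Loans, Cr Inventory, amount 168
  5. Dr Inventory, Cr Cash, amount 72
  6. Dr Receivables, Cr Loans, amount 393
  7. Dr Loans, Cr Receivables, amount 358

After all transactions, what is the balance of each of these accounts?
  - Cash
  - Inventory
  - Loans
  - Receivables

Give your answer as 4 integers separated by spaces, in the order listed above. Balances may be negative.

After txn 1 (Dr Cash, Cr Loans, amount 497): Cash=497 Loans=-497
After txn 2 (Dr Receivables, Cr Cash, amount 424): Cash=73 Loans=-497 Receivables=424
After txn 3 (Dr Cash, Cr Receivables, amount 202): Cash=275 Loans=-497 Receivables=222
After txn 4 (Dr Loans, Cr Inventory, amount 168): Cash=275 Inventory=-168 Loans=-329 Receivables=222
After txn 5 (Dr Inventory, Cr Cash, amount 72): Cash=203 Inventory=-96 Loans=-329 Receivables=222
After txn 6 (Dr Receivables, Cr Loans, amount 393): Cash=203 Inventory=-96 Loans=-722 Receivables=615
After txn 7 (Dr Loans, Cr Receivables, amount 358): Cash=203 Inventory=-96 Loans=-364 Receivables=257

Answer: 203 -96 -364 257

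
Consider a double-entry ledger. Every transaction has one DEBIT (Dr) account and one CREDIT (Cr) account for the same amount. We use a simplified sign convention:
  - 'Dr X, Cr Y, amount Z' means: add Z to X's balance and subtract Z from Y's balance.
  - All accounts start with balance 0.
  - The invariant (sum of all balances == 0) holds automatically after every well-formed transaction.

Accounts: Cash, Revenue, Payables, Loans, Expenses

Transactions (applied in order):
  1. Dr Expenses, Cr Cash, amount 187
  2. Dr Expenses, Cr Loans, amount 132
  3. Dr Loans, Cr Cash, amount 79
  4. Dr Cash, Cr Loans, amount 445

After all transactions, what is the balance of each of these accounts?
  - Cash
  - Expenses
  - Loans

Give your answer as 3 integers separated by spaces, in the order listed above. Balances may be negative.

Answer: 179 319 -498

Derivation:
After txn 1 (Dr Expenses, Cr Cash, amount 187): Cash=-187 Expenses=187
After txn 2 (Dr Expenses, Cr Loans, amount 132): Cash=-187 Expenses=319 Loans=-132
After txn 3 (Dr Loans, Cr Cash, amount 79): Cash=-266 Expenses=319 Loans=-53
After txn 4 (Dr Cash, Cr Loans, amount 445): Cash=179 Expenses=319 Loans=-498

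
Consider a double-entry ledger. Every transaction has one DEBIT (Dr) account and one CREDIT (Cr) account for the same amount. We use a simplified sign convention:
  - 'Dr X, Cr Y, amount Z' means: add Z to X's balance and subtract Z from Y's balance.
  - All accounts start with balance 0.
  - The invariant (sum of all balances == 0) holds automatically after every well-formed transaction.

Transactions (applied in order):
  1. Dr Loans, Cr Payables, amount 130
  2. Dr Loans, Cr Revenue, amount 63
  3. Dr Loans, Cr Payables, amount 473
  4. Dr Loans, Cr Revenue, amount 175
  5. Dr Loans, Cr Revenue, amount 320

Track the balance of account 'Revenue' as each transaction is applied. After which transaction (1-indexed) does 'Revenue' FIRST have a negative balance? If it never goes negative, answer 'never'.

After txn 1: Revenue=0
After txn 2: Revenue=-63

Answer: 2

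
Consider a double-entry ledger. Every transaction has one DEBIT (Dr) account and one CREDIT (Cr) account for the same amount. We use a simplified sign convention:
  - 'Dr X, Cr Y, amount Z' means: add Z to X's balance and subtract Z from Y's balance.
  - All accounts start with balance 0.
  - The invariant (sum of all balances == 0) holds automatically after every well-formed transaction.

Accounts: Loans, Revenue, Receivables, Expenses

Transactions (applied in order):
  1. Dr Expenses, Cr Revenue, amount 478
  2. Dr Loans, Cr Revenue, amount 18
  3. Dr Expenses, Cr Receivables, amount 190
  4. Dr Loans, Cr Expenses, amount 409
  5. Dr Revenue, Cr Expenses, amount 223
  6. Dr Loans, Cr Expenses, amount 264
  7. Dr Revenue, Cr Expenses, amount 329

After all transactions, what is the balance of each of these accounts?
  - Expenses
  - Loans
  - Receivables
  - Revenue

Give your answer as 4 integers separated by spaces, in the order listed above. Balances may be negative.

Answer: -557 691 -190 56

Derivation:
After txn 1 (Dr Expenses, Cr Revenue, amount 478): Expenses=478 Revenue=-478
After txn 2 (Dr Loans, Cr Revenue, amount 18): Expenses=478 Loans=18 Revenue=-496
After txn 3 (Dr Expenses, Cr Receivables, amount 190): Expenses=668 Loans=18 Receivables=-190 Revenue=-496
After txn 4 (Dr Loans, Cr Expenses, amount 409): Expenses=259 Loans=427 Receivables=-190 Revenue=-496
After txn 5 (Dr Revenue, Cr Expenses, amount 223): Expenses=36 Loans=427 Receivables=-190 Revenue=-273
After txn 6 (Dr Loans, Cr Expenses, amount 264): Expenses=-228 Loans=691 Receivables=-190 Revenue=-273
After txn 7 (Dr Revenue, Cr Expenses, amount 329): Expenses=-557 Loans=691 Receivables=-190 Revenue=56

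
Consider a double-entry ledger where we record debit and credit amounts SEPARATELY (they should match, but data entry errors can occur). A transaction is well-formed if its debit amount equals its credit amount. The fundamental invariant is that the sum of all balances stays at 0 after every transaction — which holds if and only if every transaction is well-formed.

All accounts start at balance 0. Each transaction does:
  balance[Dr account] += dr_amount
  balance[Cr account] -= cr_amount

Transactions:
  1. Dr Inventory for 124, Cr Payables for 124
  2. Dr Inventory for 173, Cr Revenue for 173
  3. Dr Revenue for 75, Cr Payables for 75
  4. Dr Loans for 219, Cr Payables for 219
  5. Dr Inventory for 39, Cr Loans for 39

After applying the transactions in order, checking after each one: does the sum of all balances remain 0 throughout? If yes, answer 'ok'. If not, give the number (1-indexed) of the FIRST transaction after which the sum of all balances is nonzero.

After txn 1: dr=124 cr=124 sum_balances=0
After txn 2: dr=173 cr=173 sum_balances=0
After txn 3: dr=75 cr=75 sum_balances=0
After txn 4: dr=219 cr=219 sum_balances=0
After txn 5: dr=39 cr=39 sum_balances=0

Answer: ok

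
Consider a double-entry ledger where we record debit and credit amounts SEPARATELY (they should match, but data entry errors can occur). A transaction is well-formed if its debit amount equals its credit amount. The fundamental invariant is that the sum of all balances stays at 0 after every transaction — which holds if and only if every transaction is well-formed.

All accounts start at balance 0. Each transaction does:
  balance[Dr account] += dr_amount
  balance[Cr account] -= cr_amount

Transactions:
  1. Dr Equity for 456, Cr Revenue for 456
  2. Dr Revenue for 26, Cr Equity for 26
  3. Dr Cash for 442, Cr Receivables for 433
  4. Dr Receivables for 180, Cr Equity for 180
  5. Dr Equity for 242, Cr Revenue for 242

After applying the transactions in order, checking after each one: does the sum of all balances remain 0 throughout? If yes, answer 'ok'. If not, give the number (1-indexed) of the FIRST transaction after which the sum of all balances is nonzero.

After txn 1: dr=456 cr=456 sum_balances=0
After txn 2: dr=26 cr=26 sum_balances=0
After txn 3: dr=442 cr=433 sum_balances=9
After txn 4: dr=180 cr=180 sum_balances=9
After txn 5: dr=242 cr=242 sum_balances=9

Answer: 3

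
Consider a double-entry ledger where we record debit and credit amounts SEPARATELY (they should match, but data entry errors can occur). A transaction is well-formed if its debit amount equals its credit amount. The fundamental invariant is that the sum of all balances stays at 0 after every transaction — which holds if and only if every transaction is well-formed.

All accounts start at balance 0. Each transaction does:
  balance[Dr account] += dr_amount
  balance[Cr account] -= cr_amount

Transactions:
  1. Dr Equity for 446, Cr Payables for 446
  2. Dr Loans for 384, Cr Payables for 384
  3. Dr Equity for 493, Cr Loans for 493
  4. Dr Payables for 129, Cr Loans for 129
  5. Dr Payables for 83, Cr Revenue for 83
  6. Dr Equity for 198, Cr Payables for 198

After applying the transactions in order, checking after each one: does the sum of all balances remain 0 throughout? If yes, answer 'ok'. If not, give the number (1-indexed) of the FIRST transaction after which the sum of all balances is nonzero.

Answer: ok

Derivation:
After txn 1: dr=446 cr=446 sum_balances=0
After txn 2: dr=384 cr=384 sum_balances=0
After txn 3: dr=493 cr=493 sum_balances=0
After txn 4: dr=129 cr=129 sum_balances=0
After txn 5: dr=83 cr=83 sum_balances=0
After txn 6: dr=198 cr=198 sum_balances=0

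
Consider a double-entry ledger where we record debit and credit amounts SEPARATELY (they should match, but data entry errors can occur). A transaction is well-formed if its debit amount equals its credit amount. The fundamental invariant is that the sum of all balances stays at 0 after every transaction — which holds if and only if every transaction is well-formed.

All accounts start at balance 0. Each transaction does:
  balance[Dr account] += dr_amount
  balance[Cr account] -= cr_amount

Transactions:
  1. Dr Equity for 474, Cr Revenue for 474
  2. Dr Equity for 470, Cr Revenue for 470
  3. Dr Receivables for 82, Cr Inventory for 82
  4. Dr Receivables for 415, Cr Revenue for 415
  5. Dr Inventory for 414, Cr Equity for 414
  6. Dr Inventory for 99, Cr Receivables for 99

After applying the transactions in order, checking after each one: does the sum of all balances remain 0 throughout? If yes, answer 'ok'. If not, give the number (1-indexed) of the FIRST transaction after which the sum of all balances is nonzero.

Answer: ok

Derivation:
After txn 1: dr=474 cr=474 sum_balances=0
After txn 2: dr=470 cr=470 sum_balances=0
After txn 3: dr=82 cr=82 sum_balances=0
After txn 4: dr=415 cr=415 sum_balances=0
After txn 5: dr=414 cr=414 sum_balances=0
After txn 6: dr=99 cr=99 sum_balances=0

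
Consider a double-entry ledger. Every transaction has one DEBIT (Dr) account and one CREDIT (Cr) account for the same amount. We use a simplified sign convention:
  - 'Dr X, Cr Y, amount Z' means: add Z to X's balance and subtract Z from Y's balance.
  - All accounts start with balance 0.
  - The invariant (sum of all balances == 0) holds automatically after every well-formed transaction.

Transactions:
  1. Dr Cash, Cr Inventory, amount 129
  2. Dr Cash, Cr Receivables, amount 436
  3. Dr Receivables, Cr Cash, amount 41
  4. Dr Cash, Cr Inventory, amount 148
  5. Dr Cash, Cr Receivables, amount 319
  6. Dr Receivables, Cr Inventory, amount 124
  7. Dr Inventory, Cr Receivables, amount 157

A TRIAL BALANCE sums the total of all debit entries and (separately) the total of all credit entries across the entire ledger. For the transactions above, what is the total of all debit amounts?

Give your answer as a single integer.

Answer: 1354

Derivation:
Txn 1: debit+=129
Txn 2: debit+=436
Txn 3: debit+=41
Txn 4: debit+=148
Txn 5: debit+=319
Txn 6: debit+=124
Txn 7: debit+=157
Total debits = 1354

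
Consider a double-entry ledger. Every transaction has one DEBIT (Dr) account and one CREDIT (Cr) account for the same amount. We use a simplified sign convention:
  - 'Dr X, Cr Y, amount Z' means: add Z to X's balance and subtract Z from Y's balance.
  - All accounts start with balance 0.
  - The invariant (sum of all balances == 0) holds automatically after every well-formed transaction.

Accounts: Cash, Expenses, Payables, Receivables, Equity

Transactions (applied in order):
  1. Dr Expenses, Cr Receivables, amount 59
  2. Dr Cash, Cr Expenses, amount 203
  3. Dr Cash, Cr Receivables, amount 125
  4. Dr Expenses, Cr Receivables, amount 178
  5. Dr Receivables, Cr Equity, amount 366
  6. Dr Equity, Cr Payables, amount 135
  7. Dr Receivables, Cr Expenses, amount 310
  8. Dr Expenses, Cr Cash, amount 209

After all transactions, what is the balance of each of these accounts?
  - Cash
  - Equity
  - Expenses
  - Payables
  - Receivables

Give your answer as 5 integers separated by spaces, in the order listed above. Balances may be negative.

After txn 1 (Dr Expenses, Cr Receivables, amount 59): Expenses=59 Receivables=-59
After txn 2 (Dr Cash, Cr Expenses, amount 203): Cash=203 Expenses=-144 Receivables=-59
After txn 3 (Dr Cash, Cr Receivables, amount 125): Cash=328 Expenses=-144 Receivables=-184
After txn 4 (Dr Expenses, Cr Receivables, amount 178): Cash=328 Expenses=34 Receivables=-362
After txn 5 (Dr Receivables, Cr Equity, amount 366): Cash=328 Equity=-366 Expenses=34 Receivables=4
After txn 6 (Dr Equity, Cr Payables, amount 135): Cash=328 Equity=-231 Expenses=34 Payables=-135 Receivables=4
After txn 7 (Dr Receivables, Cr Expenses, amount 310): Cash=328 Equity=-231 Expenses=-276 Payables=-135 Receivables=314
After txn 8 (Dr Expenses, Cr Cash, amount 209): Cash=119 Equity=-231 Expenses=-67 Payables=-135 Receivables=314

Answer: 119 -231 -67 -135 314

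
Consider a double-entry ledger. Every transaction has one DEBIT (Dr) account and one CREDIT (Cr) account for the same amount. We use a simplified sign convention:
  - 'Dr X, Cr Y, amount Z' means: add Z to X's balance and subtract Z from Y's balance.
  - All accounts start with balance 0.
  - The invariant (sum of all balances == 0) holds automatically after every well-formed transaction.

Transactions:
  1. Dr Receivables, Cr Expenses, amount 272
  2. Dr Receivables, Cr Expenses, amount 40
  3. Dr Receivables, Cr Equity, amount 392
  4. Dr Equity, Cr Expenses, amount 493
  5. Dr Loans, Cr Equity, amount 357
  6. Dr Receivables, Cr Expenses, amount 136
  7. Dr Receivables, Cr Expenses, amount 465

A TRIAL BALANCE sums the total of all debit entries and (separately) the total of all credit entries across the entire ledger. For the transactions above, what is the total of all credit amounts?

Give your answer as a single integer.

Answer: 2155

Derivation:
Txn 1: credit+=272
Txn 2: credit+=40
Txn 3: credit+=392
Txn 4: credit+=493
Txn 5: credit+=357
Txn 6: credit+=136
Txn 7: credit+=465
Total credits = 2155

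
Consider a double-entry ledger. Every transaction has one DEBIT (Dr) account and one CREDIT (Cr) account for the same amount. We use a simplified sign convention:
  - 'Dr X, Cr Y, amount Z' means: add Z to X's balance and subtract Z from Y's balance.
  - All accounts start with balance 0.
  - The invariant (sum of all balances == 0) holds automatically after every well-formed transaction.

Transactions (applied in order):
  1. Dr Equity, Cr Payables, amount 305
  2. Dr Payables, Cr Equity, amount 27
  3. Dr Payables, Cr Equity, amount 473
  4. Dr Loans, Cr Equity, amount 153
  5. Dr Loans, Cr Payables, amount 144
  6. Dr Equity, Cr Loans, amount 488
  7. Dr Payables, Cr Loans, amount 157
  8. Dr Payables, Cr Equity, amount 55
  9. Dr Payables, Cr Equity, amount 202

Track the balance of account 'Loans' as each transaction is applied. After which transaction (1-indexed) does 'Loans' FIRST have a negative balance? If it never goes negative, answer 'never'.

After txn 1: Loans=0
After txn 2: Loans=0
After txn 3: Loans=0
After txn 4: Loans=153
After txn 5: Loans=297
After txn 6: Loans=-191

Answer: 6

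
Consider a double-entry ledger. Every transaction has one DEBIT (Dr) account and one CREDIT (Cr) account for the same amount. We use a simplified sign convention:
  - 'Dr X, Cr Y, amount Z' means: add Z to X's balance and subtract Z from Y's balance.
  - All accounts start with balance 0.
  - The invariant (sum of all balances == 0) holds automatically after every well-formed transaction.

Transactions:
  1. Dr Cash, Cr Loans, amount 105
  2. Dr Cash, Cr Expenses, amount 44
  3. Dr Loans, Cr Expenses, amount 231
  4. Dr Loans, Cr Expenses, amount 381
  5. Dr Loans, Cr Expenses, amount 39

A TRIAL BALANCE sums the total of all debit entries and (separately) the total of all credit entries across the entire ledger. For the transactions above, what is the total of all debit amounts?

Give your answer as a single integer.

Answer: 800

Derivation:
Txn 1: debit+=105
Txn 2: debit+=44
Txn 3: debit+=231
Txn 4: debit+=381
Txn 5: debit+=39
Total debits = 800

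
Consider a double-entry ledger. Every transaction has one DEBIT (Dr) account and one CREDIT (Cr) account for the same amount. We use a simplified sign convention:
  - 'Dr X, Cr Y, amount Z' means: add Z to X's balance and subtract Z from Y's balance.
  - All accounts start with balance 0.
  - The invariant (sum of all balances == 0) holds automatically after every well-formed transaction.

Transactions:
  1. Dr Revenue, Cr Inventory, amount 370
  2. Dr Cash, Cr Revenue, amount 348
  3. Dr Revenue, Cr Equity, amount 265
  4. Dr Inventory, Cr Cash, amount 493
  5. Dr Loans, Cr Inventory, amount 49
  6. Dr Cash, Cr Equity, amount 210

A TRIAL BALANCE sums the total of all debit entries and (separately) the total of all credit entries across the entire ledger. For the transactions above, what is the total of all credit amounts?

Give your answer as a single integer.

Answer: 1735

Derivation:
Txn 1: credit+=370
Txn 2: credit+=348
Txn 3: credit+=265
Txn 4: credit+=493
Txn 5: credit+=49
Txn 6: credit+=210
Total credits = 1735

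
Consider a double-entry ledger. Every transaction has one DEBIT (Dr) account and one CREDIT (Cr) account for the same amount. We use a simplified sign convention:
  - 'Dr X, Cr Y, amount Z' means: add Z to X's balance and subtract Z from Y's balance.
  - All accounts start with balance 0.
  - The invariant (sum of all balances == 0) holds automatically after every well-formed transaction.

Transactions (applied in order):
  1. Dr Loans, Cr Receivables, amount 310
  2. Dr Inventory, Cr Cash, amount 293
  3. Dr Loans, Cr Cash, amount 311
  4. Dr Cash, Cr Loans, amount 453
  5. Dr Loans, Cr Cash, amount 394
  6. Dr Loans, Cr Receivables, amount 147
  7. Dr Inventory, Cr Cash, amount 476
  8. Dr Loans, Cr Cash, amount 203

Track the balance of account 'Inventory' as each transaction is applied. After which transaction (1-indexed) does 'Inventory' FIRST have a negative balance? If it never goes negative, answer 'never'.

After txn 1: Inventory=0
After txn 2: Inventory=293
After txn 3: Inventory=293
After txn 4: Inventory=293
After txn 5: Inventory=293
After txn 6: Inventory=293
After txn 7: Inventory=769
After txn 8: Inventory=769

Answer: never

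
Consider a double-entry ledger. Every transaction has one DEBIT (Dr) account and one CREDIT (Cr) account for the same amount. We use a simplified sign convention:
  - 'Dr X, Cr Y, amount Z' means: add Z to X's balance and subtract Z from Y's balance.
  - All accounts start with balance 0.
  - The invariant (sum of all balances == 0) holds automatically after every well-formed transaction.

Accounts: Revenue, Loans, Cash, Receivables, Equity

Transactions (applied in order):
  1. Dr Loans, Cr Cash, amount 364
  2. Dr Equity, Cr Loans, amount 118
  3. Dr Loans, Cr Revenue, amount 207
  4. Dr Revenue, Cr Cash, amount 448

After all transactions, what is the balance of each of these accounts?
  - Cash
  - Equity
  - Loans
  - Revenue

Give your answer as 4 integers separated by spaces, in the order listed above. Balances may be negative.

After txn 1 (Dr Loans, Cr Cash, amount 364): Cash=-364 Loans=364
After txn 2 (Dr Equity, Cr Loans, amount 118): Cash=-364 Equity=118 Loans=246
After txn 3 (Dr Loans, Cr Revenue, amount 207): Cash=-364 Equity=118 Loans=453 Revenue=-207
After txn 4 (Dr Revenue, Cr Cash, amount 448): Cash=-812 Equity=118 Loans=453 Revenue=241

Answer: -812 118 453 241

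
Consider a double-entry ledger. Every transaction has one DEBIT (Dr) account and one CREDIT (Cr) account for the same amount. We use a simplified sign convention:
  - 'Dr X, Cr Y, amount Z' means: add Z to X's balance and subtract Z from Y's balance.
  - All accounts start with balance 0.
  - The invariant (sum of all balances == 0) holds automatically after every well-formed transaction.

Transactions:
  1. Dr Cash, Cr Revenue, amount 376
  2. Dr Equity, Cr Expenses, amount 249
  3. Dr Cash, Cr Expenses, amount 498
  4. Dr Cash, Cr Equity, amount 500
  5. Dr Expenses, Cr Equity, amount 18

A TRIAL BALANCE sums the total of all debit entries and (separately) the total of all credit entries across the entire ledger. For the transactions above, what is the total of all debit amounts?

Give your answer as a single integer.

Answer: 1641

Derivation:
Txn 1: debit+=376
Txn 2: debit+=249
Txn 3: debit+=498
Txn 4: debit+=500
Txn 5: debit+=18
Total debits = 1641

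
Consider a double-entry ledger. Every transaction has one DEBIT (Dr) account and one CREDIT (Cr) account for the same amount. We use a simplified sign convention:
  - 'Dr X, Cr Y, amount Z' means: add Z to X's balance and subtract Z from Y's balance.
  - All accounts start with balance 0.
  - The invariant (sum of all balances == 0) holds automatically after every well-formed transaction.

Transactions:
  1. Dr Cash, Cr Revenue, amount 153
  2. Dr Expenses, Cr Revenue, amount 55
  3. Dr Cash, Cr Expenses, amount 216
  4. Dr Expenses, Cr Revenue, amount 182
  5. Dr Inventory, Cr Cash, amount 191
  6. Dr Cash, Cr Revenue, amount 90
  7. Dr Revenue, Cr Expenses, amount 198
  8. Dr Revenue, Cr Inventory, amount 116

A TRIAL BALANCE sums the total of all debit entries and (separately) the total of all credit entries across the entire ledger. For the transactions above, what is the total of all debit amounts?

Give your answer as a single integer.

Txn 1: debit+=153
Txn 2: debit+=55
Txn 3: debit+=216
Txn 4: debit+=182
Txn 5: debit+=191
Txn 6: debit+=90
Txn 7: debit+=198
Txn 8: debit+=116
Total debits = 1201

Answer: 1201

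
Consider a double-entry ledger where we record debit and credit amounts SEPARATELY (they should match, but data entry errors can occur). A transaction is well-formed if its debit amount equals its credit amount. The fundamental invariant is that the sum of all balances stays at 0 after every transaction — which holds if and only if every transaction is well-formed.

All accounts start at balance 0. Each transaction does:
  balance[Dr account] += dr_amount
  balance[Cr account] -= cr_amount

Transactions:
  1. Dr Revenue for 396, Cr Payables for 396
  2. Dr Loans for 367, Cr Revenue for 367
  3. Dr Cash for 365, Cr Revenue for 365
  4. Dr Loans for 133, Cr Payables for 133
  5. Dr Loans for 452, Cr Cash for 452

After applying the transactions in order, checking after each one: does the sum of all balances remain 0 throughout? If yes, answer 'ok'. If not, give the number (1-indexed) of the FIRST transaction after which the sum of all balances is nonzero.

After txn 1: dr=396 cr=396 sum_balances=0
After txn 2: dr=367 cr=367 sum_balances=0
After txn 3: dr=365 cr=365 sum_balances=0
After txn 4: dr=133 cr=133 sum_balances=0
After txn 5: dr=452 cr=452 sum_balances=0

Answer: ok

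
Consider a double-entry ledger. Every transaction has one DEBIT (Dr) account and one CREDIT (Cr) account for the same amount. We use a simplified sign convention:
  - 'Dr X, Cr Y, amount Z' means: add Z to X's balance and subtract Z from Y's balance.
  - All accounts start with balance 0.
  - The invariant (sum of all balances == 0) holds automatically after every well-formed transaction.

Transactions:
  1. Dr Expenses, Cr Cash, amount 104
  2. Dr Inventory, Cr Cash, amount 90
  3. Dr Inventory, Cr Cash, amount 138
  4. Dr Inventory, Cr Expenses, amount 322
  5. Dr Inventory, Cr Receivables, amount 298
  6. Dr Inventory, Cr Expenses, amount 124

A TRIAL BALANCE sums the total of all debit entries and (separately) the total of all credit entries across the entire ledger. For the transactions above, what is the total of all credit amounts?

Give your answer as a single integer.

Txn 1: credit+=104
Txn 2: credit+=90
Txn 3: credit+=138
Txn 4: credit+=322
Txn 5: credit+=298
Txn 6: credit+=124
Total credits = 1076

Answer: 1076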